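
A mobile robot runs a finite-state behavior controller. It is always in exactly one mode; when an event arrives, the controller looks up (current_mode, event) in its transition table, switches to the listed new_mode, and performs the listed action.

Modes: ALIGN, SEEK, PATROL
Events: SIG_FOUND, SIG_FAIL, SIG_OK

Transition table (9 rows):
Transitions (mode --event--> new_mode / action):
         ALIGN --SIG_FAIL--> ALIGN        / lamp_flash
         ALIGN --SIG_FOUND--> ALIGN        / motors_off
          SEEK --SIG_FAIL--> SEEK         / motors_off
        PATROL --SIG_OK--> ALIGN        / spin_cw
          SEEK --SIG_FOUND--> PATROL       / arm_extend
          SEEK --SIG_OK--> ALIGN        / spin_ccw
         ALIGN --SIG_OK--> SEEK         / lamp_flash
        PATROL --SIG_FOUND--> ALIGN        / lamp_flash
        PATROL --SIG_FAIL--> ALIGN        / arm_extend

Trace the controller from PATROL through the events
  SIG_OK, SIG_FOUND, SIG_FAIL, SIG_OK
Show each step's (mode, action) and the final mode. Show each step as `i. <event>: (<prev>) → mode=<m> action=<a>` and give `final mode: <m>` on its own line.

1. SIG_OK: (PATROL) → mode=ALIGN action=spin_cw
2. SIG_FOUND: (ALIGN) → mode=ALIGN action=motors_off
3. SIG_FAIL: (ALIGN) → mode=ALIGN action=lamp_flash
4. SIG_OK: (ALIGN) → mode=SEEK action=lamp_flash

final mode: SEEK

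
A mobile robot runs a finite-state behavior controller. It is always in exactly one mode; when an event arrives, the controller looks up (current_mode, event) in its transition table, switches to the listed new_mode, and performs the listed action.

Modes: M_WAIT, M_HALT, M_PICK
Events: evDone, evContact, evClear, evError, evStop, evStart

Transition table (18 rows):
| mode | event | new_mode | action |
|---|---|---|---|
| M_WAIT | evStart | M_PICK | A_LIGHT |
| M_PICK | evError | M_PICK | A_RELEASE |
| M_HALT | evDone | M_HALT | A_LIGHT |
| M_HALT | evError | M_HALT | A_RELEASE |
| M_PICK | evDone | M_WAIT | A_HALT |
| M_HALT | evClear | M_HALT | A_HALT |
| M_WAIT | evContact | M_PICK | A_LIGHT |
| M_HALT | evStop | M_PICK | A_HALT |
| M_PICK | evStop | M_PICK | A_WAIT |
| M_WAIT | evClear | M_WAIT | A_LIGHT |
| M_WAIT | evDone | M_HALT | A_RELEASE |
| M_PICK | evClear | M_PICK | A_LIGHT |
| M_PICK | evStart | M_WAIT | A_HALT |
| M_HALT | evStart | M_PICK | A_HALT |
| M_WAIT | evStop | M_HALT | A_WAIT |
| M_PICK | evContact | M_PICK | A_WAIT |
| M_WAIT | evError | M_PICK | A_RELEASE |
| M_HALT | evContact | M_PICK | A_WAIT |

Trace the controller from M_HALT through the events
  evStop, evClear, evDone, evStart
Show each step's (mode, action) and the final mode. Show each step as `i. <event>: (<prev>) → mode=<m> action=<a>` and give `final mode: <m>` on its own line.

final mode: M_PICK

1. evStop: (M_HALT) → mode=M_PICK action=A_HALT
2. evClear: (M_PICK) → mode=M_PICK action=A_LIGHT
3. evDone: (M_PICK) → mode=M_WAIT action=A_HALT
4. evStart: (M_WAIT) → mode=M_PICK action=A_LIGHT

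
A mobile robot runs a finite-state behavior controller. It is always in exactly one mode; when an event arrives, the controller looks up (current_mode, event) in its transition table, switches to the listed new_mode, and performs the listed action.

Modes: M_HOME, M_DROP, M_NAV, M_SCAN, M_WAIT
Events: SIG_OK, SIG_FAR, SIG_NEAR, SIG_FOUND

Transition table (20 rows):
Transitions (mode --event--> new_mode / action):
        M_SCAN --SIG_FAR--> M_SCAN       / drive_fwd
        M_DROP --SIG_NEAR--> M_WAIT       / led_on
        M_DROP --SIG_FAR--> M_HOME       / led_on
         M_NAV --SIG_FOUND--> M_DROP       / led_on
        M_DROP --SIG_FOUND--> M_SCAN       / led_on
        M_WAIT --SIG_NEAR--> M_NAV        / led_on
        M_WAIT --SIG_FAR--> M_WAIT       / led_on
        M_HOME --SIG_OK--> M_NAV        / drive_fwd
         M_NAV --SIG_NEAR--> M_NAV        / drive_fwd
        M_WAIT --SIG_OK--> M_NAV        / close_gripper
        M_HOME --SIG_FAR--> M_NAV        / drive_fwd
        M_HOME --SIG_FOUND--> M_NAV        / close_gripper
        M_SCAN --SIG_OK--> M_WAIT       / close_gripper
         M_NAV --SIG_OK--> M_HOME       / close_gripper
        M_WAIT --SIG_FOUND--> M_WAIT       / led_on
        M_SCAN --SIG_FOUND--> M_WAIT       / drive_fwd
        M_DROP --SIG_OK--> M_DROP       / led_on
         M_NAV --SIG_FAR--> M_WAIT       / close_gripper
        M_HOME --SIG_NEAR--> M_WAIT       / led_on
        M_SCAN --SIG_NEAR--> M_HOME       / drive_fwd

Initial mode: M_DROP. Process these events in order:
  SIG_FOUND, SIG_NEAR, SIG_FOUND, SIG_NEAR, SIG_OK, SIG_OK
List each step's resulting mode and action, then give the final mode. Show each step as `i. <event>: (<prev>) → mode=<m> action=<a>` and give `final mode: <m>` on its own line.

final mode: M_NAV

1. SIG_FOUND: (M_DROP) → mode=M_SCAN action=led_on
2. SIG_NEAR: (M_SCAN) → mode=M_HOME action=drive_fwd
3. SIG_FOUND: (M_HOME) → mode=M_NAV action=close_gripper
4. SIG_NEAR: (M_NAV) → mode=M_NAV action=drive_fwd
5. SIG_OK: (M_NAV) → mode=M_HOME action=close_gripper
6. SIG_OK: (M_HOME) → mode=M_NAV action=drive_fwd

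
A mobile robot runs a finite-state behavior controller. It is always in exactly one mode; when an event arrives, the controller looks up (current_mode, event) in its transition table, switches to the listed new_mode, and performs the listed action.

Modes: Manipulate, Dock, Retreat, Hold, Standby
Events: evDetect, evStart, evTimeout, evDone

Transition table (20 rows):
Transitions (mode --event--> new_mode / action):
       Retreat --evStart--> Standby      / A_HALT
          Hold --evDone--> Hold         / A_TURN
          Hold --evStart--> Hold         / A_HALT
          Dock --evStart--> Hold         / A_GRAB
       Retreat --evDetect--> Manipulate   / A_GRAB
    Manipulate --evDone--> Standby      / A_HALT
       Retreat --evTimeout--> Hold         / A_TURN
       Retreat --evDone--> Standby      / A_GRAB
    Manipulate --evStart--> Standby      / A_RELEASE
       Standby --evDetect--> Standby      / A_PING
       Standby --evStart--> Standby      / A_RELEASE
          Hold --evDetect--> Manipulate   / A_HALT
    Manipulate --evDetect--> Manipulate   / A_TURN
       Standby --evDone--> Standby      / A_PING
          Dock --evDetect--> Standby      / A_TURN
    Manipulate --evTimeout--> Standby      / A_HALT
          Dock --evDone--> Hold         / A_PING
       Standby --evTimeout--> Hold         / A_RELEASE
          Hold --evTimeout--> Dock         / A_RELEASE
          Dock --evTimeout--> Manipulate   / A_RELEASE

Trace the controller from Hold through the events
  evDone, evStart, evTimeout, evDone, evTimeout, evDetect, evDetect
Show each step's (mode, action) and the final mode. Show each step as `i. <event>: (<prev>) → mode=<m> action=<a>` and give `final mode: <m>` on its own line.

1. evDone: (Hold) → mode=Hold action=A_TURN
2. evStart: (Hold) → mode=Hold action=A_HALT
3. evTimeout: (Hold) → mode=Dock action=A_RELEASE
4. evDone: (Dock) → mode=Hold action=A_PING
5. evTimeout: (Hold) → mode=Dock action=A_RELEASE
6. evDetect: (Dock) → mode=Standby action=A_TURN
7. evDetect: (Standby) → mode=Standby action=A_PING

final mode: Standby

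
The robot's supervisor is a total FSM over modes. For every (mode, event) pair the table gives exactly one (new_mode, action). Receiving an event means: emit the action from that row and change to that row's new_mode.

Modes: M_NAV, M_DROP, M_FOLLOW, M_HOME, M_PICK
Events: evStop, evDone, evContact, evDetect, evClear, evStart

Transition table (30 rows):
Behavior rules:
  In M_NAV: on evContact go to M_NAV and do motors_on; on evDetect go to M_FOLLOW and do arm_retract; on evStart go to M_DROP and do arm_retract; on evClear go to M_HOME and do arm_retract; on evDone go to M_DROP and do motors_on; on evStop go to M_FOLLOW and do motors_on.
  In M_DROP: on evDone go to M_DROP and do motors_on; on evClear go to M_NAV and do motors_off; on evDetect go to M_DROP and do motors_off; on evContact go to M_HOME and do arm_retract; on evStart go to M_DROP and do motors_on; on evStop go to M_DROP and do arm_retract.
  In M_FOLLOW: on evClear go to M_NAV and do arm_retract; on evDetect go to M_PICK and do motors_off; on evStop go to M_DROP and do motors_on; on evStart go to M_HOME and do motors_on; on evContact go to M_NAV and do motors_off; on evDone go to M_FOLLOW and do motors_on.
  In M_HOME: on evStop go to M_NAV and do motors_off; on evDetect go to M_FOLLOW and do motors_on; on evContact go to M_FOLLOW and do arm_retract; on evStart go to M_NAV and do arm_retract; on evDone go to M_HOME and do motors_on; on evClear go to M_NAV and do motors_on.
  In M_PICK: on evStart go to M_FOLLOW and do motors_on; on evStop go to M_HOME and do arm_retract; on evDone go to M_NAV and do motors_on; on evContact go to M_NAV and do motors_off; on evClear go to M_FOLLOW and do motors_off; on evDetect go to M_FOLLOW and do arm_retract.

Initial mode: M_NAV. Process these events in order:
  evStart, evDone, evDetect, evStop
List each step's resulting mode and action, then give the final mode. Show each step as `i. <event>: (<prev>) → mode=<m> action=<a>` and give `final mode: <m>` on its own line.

final mode: M_DROP

1. evStart: (M_NAV) → mode=M_DROP action=arm_retract
2. evDone: (M_DROP) → mode=M_DROP action=motors_on
3. evDetect: (M_DROP) → mode=M_DROP action=motors_off
4. evStop: (M_DROP) → mode=M_DROP action=arm_retract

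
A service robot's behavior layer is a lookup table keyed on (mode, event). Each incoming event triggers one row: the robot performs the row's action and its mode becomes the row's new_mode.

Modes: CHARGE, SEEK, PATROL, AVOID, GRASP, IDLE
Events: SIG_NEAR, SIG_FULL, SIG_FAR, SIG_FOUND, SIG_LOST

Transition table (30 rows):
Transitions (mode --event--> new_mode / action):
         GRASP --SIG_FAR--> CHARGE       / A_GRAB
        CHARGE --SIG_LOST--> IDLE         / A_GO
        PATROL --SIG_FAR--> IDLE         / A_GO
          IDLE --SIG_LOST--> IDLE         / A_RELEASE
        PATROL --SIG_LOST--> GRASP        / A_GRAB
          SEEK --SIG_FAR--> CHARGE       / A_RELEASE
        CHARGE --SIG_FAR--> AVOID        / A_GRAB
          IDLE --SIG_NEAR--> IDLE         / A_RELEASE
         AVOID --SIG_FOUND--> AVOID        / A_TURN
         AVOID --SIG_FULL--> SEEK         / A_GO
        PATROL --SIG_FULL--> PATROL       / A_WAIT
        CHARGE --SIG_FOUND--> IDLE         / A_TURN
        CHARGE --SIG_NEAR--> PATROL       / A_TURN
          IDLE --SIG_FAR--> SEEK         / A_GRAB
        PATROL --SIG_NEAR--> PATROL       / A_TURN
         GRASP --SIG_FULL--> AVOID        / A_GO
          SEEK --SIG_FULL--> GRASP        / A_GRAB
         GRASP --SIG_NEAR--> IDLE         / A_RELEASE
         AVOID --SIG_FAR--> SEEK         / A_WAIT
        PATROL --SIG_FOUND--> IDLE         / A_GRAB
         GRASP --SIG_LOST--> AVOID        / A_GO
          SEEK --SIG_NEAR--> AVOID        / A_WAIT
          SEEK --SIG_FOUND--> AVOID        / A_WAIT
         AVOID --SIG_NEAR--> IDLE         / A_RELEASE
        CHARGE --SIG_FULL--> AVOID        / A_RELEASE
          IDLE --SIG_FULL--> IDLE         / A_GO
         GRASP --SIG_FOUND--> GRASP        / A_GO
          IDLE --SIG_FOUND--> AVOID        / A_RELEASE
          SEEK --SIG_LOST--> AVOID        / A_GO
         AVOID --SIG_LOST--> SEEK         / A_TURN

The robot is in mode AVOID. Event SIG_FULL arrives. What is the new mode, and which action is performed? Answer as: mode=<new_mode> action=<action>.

current mode = AVOID; filter table to that mode:
  (AVOID, SIG_FOUND) → (AVOID, A_TURN)
  (AVOID, SIG_FULL) → (SEEK, A_GO)  ← event matches
  (AVOID, SIG_FAR) → (SEEK, A_WAIT)
  (AVOID, SIG_NEAR) → (IDLE, A_RELEASE)
  (AVOID, SIG_LOST) → (SEEK, A_TURN)
event = SIG_FULL selects (SEEK, A_GO)

mode=SEEK action=A_GO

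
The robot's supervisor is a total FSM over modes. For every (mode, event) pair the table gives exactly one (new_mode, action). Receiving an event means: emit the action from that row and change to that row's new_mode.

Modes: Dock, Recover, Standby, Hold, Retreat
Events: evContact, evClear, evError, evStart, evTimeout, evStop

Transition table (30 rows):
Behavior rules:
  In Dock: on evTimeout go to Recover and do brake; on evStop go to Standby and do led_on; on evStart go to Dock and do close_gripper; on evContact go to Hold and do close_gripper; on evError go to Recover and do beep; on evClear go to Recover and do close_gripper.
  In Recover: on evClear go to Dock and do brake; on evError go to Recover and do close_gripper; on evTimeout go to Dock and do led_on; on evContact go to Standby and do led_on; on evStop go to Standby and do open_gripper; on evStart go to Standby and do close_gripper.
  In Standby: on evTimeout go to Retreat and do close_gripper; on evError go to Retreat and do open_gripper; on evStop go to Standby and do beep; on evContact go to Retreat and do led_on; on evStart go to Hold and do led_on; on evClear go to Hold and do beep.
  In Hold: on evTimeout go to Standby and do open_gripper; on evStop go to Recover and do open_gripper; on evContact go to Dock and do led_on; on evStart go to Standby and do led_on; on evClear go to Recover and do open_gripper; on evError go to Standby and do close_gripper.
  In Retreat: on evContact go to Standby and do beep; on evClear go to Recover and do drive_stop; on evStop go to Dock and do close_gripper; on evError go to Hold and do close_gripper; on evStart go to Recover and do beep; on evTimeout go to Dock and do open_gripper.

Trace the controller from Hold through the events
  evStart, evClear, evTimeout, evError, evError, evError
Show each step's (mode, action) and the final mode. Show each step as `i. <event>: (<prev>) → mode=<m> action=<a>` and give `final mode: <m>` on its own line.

final mode: Standby

1. evStart: (Hold) → mode=Standby action=led_on
2. evClear: (Standby) → mode=Hold action=beep
3. evTimeout: (Hold) → mode=Standby action=open_gripper
4. evError: (Standby) → mode=Retreat action=open_gripper
5. evError: (Retreat) → mode=Hold action=close_gripper
6. evError: (Hold) → mode=Standby action=close_gripper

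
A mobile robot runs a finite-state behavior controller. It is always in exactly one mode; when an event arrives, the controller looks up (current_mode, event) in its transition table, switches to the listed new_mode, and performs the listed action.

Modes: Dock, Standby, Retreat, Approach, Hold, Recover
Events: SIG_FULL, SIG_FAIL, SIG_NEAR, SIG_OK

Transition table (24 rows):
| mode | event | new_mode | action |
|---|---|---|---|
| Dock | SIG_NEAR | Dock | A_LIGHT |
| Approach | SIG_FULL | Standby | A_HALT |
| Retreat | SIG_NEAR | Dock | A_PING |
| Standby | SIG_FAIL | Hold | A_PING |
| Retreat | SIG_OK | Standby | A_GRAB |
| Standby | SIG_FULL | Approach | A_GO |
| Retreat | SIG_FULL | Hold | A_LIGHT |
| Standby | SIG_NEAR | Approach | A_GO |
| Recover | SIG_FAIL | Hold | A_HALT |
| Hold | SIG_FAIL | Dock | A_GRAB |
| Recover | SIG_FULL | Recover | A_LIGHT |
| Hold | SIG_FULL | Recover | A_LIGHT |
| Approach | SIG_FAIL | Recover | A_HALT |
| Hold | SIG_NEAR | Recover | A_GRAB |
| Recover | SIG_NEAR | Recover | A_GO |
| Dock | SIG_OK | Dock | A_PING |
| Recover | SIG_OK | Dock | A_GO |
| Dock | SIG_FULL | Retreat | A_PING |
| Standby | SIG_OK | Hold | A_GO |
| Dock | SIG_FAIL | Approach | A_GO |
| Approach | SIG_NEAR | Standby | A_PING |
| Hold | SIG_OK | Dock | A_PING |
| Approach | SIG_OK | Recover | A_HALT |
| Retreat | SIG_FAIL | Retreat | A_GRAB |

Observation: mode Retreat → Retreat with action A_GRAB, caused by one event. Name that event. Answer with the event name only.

try SIG_FULL: (Retreat, SIG_FULL) → (Hold, A_LIGHT)
try SIG_FAIL: (Retreat, SIG_FAIL) → (Retreat, A_GRAB)  ← matches
try SIG_NEAR: (Retreat, SIG_NEAR) → (Dock, A_PING)
try SIG_OK: (Retreat, SIG_OK) → (Standby, A_GRAB)

SIG_FAIL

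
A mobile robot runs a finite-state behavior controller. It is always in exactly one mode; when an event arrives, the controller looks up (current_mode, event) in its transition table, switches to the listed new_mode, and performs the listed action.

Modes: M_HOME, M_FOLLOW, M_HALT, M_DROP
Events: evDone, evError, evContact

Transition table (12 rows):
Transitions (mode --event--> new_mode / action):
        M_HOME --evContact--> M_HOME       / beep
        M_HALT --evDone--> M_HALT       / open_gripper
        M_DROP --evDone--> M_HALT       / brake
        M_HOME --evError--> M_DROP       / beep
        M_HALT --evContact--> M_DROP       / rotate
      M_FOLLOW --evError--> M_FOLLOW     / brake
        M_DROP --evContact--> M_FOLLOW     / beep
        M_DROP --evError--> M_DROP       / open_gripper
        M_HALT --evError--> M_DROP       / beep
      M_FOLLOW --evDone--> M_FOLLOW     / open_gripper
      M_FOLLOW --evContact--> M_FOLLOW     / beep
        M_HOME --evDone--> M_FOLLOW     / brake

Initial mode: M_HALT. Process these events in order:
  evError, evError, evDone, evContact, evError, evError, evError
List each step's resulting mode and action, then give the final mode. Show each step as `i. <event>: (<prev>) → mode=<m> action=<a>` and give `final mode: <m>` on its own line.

final mode: M_DROP

1. evError: (M_HALT) → mode=M_DROP action=beep
2. evError: (M_DROP) → mode=M_DROP action=open_gripper
3. evDone: (M_DROP) → mode=M_HALT action=brake
4. evContact: (M_HALT) → mode=M_DROP action=rotate
5. evError: (M_DROP) → mode=M_DROP action=open_gripper
6. evError: (M_DROP) → mode=M_DROP action=open_gripper
7. evError: (M_DROP) → mode=M_DROP action=open_gripper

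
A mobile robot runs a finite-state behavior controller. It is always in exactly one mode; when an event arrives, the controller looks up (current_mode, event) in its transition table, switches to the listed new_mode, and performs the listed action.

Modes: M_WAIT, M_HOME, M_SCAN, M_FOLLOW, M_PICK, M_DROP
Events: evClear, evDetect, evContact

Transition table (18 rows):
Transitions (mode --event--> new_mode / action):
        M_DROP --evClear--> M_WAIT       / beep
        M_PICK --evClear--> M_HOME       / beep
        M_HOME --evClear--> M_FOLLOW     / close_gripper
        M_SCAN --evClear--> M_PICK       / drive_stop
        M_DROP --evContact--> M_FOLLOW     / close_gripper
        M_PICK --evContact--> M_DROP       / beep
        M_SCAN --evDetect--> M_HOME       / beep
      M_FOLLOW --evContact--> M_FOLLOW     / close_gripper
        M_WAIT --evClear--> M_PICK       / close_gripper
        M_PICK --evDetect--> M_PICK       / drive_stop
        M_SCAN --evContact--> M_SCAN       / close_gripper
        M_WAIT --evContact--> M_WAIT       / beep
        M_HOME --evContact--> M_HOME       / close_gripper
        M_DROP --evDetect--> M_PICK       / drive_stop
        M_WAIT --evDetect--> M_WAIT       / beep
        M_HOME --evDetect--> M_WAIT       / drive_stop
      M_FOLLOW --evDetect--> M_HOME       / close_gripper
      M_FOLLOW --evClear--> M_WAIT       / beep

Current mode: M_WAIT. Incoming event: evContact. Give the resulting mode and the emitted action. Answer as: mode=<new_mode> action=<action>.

current mode = M_WAIT; filter table to that mode:
  (M_WAIT, evClear) → (M_PICK, close_gripper)
  (M_WAIT, evContact) → (M_WAIT, beep)  ← event matches
  (M_WAIT, evDetect) → (M_WAIT, beep)
event = evContact selects (M_WAIT, beep)

mode=M_WAIT action=beep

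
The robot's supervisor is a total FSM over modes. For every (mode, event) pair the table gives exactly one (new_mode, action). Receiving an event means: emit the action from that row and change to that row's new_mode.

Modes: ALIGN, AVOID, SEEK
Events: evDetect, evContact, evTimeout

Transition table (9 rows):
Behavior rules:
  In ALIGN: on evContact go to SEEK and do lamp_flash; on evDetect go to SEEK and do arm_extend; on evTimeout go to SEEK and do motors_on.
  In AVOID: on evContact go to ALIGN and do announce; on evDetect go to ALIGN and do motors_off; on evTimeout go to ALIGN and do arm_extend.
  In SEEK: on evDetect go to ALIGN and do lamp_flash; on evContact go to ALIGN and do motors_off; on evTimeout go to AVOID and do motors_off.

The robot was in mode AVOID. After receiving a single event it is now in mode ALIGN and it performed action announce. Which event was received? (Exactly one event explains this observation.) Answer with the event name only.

try evDetect: (AVOID, evDetect) → (ALIGN, motors_off)
try evContact: (AVOID, evContact) → (ALIGN, announce)  ← matches
try evTimeout: (AVOID, evTimeout) → (ALIGN, arm_extend)

evContact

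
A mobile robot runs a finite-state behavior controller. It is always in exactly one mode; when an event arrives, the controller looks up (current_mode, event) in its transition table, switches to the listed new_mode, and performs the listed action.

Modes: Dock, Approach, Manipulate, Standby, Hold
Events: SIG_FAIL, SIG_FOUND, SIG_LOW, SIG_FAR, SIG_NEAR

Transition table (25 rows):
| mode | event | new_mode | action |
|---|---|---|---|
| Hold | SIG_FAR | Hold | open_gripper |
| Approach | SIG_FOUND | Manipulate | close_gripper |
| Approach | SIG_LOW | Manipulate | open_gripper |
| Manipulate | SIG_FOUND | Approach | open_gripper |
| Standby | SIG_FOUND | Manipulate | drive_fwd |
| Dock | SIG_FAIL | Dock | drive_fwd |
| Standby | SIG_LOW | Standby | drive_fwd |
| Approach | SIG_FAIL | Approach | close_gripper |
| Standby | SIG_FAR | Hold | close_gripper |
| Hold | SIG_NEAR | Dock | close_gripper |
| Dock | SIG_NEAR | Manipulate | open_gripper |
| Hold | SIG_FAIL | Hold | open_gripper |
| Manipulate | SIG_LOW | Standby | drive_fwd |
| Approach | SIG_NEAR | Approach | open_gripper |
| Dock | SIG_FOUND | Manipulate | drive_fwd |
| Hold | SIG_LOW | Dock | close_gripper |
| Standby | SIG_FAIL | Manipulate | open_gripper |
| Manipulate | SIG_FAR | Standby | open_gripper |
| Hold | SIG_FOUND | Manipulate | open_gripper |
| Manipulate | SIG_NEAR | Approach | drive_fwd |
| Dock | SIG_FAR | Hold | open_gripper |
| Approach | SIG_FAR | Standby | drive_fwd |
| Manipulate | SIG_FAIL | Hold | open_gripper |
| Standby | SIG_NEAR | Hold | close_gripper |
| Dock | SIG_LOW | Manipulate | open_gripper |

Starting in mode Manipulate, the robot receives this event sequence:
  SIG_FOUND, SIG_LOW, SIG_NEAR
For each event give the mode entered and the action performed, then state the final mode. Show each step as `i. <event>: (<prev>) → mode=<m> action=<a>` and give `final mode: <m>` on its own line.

1. SIG_FOUND: (Manipulate) → mode=Approach action=open_gripper
2. SIG_LOW: (Approach) → mode=Manipulate action=open_gripper
3. SIG_NEAR: (Manipulate) → mode=Approach action=drive_fwd

final mode: Approach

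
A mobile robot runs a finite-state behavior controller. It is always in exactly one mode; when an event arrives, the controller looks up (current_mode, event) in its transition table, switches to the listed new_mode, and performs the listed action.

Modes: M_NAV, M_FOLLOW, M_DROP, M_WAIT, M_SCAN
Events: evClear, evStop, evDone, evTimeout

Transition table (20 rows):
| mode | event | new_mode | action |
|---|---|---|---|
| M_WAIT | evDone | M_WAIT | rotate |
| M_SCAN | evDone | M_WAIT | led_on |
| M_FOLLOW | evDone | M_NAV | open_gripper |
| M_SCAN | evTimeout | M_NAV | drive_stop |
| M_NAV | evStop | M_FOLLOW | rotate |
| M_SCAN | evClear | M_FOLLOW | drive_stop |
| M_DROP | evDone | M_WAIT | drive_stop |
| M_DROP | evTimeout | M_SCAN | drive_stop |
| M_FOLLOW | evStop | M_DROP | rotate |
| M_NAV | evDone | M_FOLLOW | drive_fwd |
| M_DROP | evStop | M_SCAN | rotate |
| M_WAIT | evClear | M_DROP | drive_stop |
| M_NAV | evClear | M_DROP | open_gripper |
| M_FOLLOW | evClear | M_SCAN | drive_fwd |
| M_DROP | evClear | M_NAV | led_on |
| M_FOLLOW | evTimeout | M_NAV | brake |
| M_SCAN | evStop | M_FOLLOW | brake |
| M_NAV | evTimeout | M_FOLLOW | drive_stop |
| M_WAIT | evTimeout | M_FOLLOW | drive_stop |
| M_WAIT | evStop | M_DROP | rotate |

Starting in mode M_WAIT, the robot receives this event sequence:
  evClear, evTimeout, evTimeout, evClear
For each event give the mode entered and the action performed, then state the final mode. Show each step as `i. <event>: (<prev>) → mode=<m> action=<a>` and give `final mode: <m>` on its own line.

1. evClear: (M_WAIT) → mode=M_DROP action=drive_stop
2. evTimeout: (M_DROP) → mode=M_SCAN action=drive_stop
3. evTimeout: (M_SCAN) → mode=M_NAV action=drive_stop
4. evClear: (M_NAV) → mode=M_DROP action=open_gripper

final mode: M_DROP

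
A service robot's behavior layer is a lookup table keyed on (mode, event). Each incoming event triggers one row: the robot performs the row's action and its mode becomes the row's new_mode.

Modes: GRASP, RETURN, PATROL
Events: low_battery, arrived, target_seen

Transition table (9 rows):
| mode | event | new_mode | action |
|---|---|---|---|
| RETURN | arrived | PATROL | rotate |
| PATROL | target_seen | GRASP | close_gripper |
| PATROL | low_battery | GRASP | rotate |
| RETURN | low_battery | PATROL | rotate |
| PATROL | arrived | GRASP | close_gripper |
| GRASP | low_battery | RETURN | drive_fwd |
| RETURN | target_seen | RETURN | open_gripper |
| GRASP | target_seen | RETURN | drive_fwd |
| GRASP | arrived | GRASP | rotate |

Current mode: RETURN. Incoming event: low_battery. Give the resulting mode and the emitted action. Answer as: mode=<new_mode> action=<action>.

mode=PATROL action=rotate

current mode = RETURN; filter table to that mode:
  (RETURN, arrived) → (PATROL, rotate)
  (RETURN, low_battery) → (PATROL, rotate)  ← event matches
  (RETURN, target_seen) → (RETURN, open_gripper)
event = low_battery selects (PATROL, rotate)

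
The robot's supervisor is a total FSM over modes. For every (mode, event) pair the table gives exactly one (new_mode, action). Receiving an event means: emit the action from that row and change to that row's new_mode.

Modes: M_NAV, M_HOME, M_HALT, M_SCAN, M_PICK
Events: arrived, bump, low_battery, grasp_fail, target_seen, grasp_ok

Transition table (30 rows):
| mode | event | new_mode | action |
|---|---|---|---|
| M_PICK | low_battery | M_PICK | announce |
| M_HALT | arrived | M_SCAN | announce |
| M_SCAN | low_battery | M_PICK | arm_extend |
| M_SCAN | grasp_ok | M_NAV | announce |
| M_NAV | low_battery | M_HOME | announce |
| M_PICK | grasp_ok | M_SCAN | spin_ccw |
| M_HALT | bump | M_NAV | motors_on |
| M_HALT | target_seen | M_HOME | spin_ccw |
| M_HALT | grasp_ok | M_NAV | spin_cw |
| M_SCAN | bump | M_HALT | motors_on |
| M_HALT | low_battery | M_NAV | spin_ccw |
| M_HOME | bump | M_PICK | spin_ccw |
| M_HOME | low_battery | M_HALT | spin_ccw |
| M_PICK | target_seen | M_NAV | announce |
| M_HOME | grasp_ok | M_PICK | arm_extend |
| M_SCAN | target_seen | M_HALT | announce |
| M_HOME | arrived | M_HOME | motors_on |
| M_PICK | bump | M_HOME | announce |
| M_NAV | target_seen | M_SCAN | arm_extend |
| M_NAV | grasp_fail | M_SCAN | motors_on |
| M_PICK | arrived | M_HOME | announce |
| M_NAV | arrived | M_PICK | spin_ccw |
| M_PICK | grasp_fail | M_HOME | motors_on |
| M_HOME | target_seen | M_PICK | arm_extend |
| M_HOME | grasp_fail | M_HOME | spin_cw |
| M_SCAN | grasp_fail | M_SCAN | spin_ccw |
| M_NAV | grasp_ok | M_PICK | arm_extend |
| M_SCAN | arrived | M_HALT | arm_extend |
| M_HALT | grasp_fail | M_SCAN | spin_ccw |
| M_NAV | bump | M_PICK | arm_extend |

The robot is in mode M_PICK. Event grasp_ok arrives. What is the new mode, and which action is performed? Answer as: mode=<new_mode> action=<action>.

mode=M_SCAN action=spin_ccw

current mode = M_PICK; filter table to that mode:
  (M_PICK, low_battery) → (M_PICK, announce)
  (M_PICK, grasp_ok) → (M_SCAN, spin_ccw)  ← event matches
  (M_PICK, target_seen) → (M_NAV, announce)
  (M_PICK, bump) → (M_HOME, announce)
  (M_PICK, arrived) → (M_HOME, announce)
  (M_PICK, grasp_fail) → (M_HOME, motors_on)
event = grasp_ok selects (M_SCAN, spin_ccw)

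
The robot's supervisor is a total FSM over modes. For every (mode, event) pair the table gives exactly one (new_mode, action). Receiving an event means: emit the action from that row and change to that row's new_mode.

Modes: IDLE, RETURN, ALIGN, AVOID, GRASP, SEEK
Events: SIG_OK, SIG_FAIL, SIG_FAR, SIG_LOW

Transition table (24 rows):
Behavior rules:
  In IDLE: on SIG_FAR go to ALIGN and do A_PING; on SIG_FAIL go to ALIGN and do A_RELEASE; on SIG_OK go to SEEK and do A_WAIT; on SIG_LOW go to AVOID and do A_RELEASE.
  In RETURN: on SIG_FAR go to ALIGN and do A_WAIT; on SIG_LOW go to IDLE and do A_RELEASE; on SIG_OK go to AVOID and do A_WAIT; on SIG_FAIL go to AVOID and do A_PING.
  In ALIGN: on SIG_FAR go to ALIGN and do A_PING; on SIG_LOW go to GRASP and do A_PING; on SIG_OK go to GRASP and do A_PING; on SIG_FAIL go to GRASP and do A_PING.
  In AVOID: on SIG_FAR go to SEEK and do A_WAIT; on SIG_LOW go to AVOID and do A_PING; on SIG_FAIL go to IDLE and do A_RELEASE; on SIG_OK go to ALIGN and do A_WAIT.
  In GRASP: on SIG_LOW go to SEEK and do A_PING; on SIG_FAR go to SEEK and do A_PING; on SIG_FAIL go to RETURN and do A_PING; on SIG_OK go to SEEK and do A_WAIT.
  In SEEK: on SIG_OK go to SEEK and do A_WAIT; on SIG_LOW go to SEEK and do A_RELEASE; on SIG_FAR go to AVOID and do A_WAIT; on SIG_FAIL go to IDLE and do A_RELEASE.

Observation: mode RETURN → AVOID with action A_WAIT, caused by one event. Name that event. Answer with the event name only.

try SIG_OK: (RETURN, SIG_OK) → (AVOID, A_WAIT)  ← matches
try SIG_FAIL: (RETURN, SIG_FAIL) → (AVOID, A_PING)
try SIG_FAR: (RETURN, SIG_FAR) → (ALIGN, A_WAIT)
try SIG_LOW: (RETURN, SIG_LOW) → (IDLE, A_RELEASE)

SIG_OK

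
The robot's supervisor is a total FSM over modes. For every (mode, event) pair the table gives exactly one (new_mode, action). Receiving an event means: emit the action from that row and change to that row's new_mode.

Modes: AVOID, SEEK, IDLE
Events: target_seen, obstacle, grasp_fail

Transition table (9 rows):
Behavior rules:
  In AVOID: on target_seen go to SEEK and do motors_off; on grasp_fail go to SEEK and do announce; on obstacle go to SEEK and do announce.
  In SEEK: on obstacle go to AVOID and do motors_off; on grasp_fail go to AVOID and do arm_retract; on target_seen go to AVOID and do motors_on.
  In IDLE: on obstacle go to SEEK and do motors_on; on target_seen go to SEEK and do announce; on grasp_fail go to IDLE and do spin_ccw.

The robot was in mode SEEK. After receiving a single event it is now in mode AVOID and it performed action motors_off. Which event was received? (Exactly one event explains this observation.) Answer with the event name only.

try target_seen: (SEEK, target_seen) → (AVOID, motors_on)
try obstacle: (SEEK, obstacle) → (AVOID, motors_off)  ← matches
try grasp_fail: (SEEK, grasp_fail) → (AVOID, arm_retract)

obstacle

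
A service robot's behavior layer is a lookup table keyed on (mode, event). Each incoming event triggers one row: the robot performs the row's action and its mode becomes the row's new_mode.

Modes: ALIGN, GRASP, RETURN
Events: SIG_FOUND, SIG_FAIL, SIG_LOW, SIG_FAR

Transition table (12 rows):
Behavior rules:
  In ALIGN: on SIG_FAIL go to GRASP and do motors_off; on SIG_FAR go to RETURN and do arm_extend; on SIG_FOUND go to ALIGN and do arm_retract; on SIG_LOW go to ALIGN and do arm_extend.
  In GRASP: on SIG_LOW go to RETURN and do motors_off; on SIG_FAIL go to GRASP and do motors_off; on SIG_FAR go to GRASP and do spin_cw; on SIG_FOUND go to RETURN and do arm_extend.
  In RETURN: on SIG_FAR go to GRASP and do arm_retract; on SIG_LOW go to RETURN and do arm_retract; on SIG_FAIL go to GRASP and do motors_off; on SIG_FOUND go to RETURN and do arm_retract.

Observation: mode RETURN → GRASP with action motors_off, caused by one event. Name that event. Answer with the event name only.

SIG_FAIL

try SIG_FOUND: (RETURN, SIG_FOUND) → (RETURN, arm_retract)
try SIG_FAIL: (RETURN, SIG_FAIL) → (GRASP, motors_off)  ← matches
try SIG_LOW: (RETURN, SIG_LOW) → (RETURN, arm_retract)
try SIG_FAR: (RETURN, SIG_FAR) → (GRASP, arm_retract)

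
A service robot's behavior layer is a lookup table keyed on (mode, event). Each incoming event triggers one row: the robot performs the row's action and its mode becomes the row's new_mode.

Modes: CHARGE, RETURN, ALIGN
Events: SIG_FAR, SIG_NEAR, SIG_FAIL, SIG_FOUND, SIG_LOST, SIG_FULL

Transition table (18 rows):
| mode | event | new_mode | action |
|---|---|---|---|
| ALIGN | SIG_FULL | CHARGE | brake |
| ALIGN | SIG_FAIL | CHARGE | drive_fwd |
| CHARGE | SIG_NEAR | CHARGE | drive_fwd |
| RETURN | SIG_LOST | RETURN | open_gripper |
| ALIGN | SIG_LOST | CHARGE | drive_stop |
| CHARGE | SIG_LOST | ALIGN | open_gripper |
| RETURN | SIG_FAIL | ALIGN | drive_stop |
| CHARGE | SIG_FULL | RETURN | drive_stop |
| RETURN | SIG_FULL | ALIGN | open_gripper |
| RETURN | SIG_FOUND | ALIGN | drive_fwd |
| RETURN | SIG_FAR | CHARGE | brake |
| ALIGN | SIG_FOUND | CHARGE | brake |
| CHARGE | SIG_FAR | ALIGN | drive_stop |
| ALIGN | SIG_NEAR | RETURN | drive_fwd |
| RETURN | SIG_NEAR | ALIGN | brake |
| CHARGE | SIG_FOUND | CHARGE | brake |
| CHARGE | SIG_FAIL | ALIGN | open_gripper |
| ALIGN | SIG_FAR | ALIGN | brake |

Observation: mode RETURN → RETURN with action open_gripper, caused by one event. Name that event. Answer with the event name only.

SIG_LOST

try SIG_FAR: (RETURN, SIG_FAR) → (CHARGE, brake)
try SIG_NEAR: (RETURN, SIG_NEAR) → (ALIGN, brake)
try SIG_FAIL: (RETURN, SIG_FAIL) → (ALIGN, drive_stop)
try SIG_FOUND: (RETURN, SIG_FOUND) → (ALIGN, drive_fwd)
try SIG_LOST: (RETURN, SIG_LOST) → (RETURN, open_gripper)  ← matches
try SIG_FULL: (RETURN, SIG_FULL) → (ALIGN, open_gripper)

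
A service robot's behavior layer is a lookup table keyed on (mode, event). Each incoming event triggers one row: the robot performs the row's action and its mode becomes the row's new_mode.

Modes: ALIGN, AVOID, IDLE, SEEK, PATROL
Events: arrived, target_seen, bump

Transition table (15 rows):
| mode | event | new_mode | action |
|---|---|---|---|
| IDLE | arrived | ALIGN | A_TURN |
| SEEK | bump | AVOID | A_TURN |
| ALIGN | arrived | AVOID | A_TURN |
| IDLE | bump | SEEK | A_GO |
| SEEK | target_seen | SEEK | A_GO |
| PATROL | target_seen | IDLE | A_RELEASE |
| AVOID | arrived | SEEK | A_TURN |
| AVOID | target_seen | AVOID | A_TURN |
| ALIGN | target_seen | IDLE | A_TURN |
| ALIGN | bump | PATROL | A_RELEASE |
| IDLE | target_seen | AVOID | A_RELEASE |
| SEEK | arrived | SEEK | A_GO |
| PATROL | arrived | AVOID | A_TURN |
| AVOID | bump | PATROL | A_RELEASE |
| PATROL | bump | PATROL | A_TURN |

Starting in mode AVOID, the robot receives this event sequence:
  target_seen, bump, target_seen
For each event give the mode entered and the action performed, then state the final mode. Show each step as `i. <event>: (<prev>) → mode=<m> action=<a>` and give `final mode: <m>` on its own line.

1. target_seen: (AVOID) → mode=AVOID action=A_TURN
2. bump: (AVOID) → mode=PATROL action=A_RELEASE
3. target_seen: (PATROL) → mode=IDLE action=A_RELEASE

final mode: IDLE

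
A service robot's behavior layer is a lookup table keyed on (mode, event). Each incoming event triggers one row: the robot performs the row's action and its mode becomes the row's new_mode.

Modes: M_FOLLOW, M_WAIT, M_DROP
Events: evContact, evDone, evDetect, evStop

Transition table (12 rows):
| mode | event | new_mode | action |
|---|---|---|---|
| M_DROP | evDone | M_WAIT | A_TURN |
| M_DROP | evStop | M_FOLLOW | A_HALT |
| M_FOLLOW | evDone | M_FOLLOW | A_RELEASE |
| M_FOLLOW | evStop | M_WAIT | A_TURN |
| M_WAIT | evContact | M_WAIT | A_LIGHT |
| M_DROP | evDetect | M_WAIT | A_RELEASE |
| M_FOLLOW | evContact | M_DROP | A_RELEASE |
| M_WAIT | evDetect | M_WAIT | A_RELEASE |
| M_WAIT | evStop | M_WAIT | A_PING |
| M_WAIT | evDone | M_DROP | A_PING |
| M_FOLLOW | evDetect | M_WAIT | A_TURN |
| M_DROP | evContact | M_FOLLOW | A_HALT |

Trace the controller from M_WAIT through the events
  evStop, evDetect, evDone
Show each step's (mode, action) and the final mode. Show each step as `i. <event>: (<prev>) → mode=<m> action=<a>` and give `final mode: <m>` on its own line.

1. evStop: (M_WAIT) → mode=M_WAIT action=A_PING
2. evDetect: (M_WAIT) → mode=M_WAIT action=A_RELEASE
3. evDone: (M_WAIT) → mode=M_DROP action=A_PING

final mode: M_DROP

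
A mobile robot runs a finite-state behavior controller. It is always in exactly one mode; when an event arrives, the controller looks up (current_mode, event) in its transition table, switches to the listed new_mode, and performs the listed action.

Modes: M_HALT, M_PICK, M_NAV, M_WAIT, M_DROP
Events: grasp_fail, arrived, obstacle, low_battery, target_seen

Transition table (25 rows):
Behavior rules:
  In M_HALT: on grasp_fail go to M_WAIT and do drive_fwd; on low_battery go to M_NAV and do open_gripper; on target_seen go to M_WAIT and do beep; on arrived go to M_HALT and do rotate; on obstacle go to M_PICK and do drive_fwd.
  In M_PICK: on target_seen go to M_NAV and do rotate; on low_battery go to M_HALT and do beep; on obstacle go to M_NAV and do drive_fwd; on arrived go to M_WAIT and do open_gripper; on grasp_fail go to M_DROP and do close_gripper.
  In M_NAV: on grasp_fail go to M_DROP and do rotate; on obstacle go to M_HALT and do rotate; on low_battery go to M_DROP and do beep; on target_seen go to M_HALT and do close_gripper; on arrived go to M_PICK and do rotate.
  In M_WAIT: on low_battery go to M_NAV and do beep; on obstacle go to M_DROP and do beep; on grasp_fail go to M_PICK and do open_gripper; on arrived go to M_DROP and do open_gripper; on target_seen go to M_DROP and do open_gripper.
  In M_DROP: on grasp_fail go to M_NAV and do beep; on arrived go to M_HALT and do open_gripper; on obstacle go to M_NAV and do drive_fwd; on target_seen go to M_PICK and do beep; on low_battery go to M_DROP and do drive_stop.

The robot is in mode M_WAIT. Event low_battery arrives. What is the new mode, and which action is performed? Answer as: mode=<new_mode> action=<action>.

mode=M_NAV action=beep

current mode = M_WAIT; filter table to that mode:
  (M_WAIT, low_battery) → (M_NAV, beep)  ← event matches
  (M_WAIT, obstacle) → (M_DROP, beep)
  (M_WAIT, grasp_fail) → (M_PICK, open_gripper)
  (M_WAIT, arrived) → (M_DROP, open_gripper)
  (M_WAIT, target_seen) → (M_DROP, open_gripper)
event = low_battery selects (M_NAV, beep)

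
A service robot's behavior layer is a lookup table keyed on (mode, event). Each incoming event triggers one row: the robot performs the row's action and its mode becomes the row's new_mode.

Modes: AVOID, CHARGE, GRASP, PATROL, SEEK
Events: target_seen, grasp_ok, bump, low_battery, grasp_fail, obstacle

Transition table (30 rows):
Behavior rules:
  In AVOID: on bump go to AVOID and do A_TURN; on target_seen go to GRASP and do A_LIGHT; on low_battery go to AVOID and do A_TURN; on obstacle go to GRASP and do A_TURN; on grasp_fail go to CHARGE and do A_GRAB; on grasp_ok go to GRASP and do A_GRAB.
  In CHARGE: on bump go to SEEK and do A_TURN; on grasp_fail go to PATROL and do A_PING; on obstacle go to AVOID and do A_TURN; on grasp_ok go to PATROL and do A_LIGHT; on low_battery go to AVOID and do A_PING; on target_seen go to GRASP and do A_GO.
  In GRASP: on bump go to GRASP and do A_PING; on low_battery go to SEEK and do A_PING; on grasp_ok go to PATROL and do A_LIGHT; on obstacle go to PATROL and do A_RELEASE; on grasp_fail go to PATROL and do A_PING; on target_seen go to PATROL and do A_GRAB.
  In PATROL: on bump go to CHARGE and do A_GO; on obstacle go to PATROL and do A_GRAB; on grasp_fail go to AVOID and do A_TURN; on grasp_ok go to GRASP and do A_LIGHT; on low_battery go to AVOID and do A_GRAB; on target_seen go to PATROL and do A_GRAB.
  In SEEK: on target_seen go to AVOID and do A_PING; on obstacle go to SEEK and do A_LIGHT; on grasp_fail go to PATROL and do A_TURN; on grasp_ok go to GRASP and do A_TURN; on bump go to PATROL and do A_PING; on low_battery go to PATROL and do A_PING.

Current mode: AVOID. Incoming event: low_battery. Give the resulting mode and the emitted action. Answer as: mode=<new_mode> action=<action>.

mode=AVOID action=A_TURN

current mode = AVOID; filter table to that mode:
  (AVOID, bump) → (AVOID, A_TURN)
  (AVOID, target_seen) → (GRASP, A_LIGHT)
  (AVOID, low_battery) → (AVOID, A_TURN)  ← event matches
  (AVOID, obstacle) → (GRASP, A_TURN)
  (AVOID, grasp_fail) → (CHARGE, A_GRAB)
  (AVOID, grasp_ok) → (GRASP, A_GRAB)
event = low_battery selects (AVOID, A_TURN)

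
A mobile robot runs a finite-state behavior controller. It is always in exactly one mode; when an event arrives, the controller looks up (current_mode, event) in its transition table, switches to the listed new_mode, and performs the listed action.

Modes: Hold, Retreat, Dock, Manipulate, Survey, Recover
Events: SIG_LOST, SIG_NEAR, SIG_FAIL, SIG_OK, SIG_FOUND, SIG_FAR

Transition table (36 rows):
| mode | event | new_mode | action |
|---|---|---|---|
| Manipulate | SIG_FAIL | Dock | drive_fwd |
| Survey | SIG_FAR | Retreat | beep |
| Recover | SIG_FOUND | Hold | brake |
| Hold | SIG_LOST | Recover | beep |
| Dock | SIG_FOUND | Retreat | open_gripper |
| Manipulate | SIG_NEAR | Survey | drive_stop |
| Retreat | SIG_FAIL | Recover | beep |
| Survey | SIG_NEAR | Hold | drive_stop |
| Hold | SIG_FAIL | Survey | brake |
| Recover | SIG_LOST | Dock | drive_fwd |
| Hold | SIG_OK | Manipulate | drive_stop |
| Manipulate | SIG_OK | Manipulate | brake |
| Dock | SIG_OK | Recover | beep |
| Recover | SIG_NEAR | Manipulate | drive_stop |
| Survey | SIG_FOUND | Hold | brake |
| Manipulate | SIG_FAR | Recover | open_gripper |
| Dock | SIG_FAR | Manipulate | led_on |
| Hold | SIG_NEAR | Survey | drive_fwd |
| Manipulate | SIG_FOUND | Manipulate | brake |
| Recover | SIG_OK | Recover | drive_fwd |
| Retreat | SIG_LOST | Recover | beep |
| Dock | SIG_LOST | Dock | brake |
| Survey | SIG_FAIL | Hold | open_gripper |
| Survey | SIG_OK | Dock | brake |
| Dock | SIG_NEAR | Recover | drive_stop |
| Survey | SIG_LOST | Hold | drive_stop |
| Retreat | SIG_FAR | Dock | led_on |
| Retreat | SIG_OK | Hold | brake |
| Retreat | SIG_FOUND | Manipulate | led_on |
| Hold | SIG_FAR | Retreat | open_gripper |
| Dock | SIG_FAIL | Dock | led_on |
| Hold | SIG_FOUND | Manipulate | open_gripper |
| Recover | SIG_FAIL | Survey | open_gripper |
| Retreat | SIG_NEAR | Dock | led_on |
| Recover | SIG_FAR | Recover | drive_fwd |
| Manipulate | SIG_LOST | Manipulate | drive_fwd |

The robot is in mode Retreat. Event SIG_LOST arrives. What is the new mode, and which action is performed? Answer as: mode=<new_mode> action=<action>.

current mode = Retreat; filter table to that mode:
  (Retreat, SIG_FAIL) → (Recover, beep)
  (Retreat, SIG_LOST) → (Recover, beep)  ← event matches
  (Retreat, SIG_FAR) → (Dock, led_on)
  (Retreat, SIG_OK) → (Hold, brake)
  (Retreat, SIG_FOUND) → (Manipulate, led_on)
  (Retreat, SIG_NEAR) → (Dock, led_on)
event = SIG_LOST selects (Recover, beep)

mode=Recover action=beep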